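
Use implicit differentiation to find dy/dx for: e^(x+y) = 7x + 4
Differentiate both sides with respect to x, treating y as y(x). By the chain rule, any term containing y contributes a factor of y' = dy/dx when we differentiate it.

Move every term to one side and write the relation as F(x, y) = 0. Term by term,
  d/dx[-7x] = -7
  d/dx[e^(x + y)] = (y' + 1)·e^(x + y)
  d/dx[-4] = 0

The pieces without y' make up ∂F/∂x and the coefficient of y' is ∂F/∂y:
  ∂F/∂x = e^(x + y) - 7,
  ∂F/∂y = e^(x + y).

Since d/dx[F] = ∂F/∂x + (∂F/∂y)·y' = 0, solve for y':
  (∂F/∂y)·y' = -∂F/∂x
  dy/dx = -(∂F/∂x)/(∂F/∂y) = -(e^(x + y) - 7)/(e^(x + y)) = 7e^(-x - y) - 1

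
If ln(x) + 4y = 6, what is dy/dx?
Take d/dx of both sides. Since y is implicitly a function of x, the chain rule attaches a y' = dy/dx factor whenever we differentiate through y.

Set F(x, y) = (left side) − (right side), so the curve is F = 0. Differentiating each term of F:
  d/dx[4y] = 4·y'
  d/dx[ln(x)] = 1/x
  d/dx[-6] = 0

Collecting, the y'-free part is the partial derivative in x and the y' coefficient is the partial derivative in y:
  ∂F/∂x = 1/x
  ∂F/∂y = 4

so d/dx[F(x, y(x))] = ∂F/∂x + (∂F/∂y)·y' = 0. Rearranging,
  dy/dx = -(∂F/∂x)/(∂F/∂y) = -(1/x)/(4) = -1/(4x)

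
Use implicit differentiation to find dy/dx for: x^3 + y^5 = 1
Differentiate both sides with respect to x, treating y as y(x). By the chain rule, any term containing y contributes a factor of y' = dy/dx when we differentiate it.

Move every term to one side and write the relation as F(x, y) = 0. Term by term,
  d/dx[x^3] = 3x^2
  d/dx[y^5] = 5y^4·y'
  d/dx[-1] = 0

The pieces without y' make up ∂F/∂x and the coefficient of y' is ∂F/∂y:
  ∂F/∂x = 3x^2,
  ∂F/∂y = 5y^4.

Since d/dx[F] = ∂F/∂x + (∂F/∂y)·y' = 0, solve for y':
  (∂F/∂y)·y' = -∂F/∂x
  dy/dx = -(∂F/∂x)/(∂F/∂y) = -(3x^2)/(5y^4) = -3x^2/(5y^4)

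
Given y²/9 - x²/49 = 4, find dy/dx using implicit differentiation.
Differentiate the relation implicitly: treat y = y(x) and apply the chain rule, so every y-derivative picks up a y' = dy/dx factor.

With everything moved to the left-hand side, differentiate term by term:
  d/dx[-x^2/49] = -2x/49
  d/dx[y^2/9] = 2y·y'/9
  d/dx[-4] = 0

Separating the contributions that come from x directly and those that come through y:
  without y':      -2x/49
  multiplying y':  2y/9

so (-2x/49) + (2y/9)·y' = 0, and therefore
  dy/dx = -(-2x/49)/(2y/9) = 9x/(49y)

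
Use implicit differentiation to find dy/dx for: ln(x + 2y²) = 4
Differentiate both sides with respect to x, treating y as y(x). By the chain rule, any term containing y contributes a factor of y' = dy/dx when we differentiate it.

Move every term to one side and write the relation as F(x, y) = 0. Term by term,
  d/dx[ln(x + 2y^2)] = (4y·y' + 1)/(x + 2y^2)
  d/dx[-4] = 0

The pieces without y' make up ∂F/∂x and the coefficient of y' is ∂F/∂y:
  ∂F/∂x = 1/(x + 2y^2),
  ∂F/∂y = 4y/(x + 2y^2).

Since d/dx[F] = ∂F/∂x + (∂F/∂y)·y' = 0, solve for y':
  (∂F/∂y)·y' = -∂F/∂x
  dy/dx = -(∂F/∂x)/(∂F/∂y) = -(1/(x + 2y^2))/(4y/(x + 2y^2)) = -1/(4y)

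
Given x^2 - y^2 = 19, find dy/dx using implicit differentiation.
Take d/dx of both sides. Since y is implicitly a function of x, the chain rule attaches a y' = dy/dx factor whenever we differentiate through y.

Set F(x, y) = (left side) − (right side), so the curve is F = 0. Differentiating each term of F:
  d/dx[x^2] = 2x
  d/dx[-y^2] = -2y·y'
  d/dx[-19] = 0

Collecting, the y'-free part is the partial derivative in x and the y' coefficient is the partial derivative in y:
  ∂F/∂x = 2x
  ∂F/∂y = -2y

so d/dx[F(x, y(x))] = ∂F/∂x + (∂F/∂y)·y' = 0. Rearranging,
  dy/dx = -(∂F/∂x)/(∂F/∂y) = -(2x)/(-2y) = x/y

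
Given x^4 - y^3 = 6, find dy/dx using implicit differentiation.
Differentiate both sides with respect to x, treating y as y(x). By the chain rule, any term containing y contributes a factor of y' = dy/dx when we differentiate it.

Move every term to one side and write the relation as F(x, y) = 0. Term by term,
  d/dx[x^4] = 4x^3
  d/dx[-y^3] = -3y^2·y'
  d/dx[-6] = 0

The pieces without y' make up ∂F/∂x and the coefficient of y' is ∂F/∂y:
  ∂F/∂x = 4x^3,
  ∂F/∂y = -3y^2.

Since d/dx[F] = ∂F/∂x + (∂F/∂y)·y' = 0, solve for y':
  (∂F/∂y)·y' = -∂F/∂x
  dy/dx = -(∂F/∂x)/(∂F/∂y) = -(4x^3)/(-3y^2) = 4x^3/(3y^2)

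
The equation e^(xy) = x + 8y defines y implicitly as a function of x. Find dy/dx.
Differentiate the relation implicitly: treat y = y(x) and apply the chain rule, so every y-derivative picks up a y' = dy/dx factor.

With everything moved to the left-hand side, differentiate term by term:
  d/dx[-x] = -1
  d/dx[-8y] = -8·y'
  d/dx[e^(xy)] = (x·y' + y)·e^(xy)

Separating the contributions that come from x directly and those that come through y:
  without y':      y·e^(xy) - 1
  multiplying y':  x·e^(xy) - 8

so (y·e^(xy) - 1) + (x·e^(xy) - 8)·y' = 0, and therefore
  dy/dx = -(y·e^(xy) - 1)/(x·e^(xy) - 8) = (-y·e^(xy) + 1)/(x·e^(xy) - 8)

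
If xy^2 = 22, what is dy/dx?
Differentiate both sides with respect to x, treating y as y(x). By the chain rule, any term containing y contributes a factor of y' = dy/dx when we differentiate it.

Move every term to one side and write the relation as F(x, y) = 0. Term by term,
  d/dx[xy^2] = 2xy·y' + y^2
  d/dx[-22] = 0

The pieces without y' make up ∂F/∂x and the coefficient of y' is ∂F/∂y:
  ∂F/∂x = y^2,
  ∂F/∂y = 2xy.

Since d/dx[F] = ∂F/∂x + (∂F/∂y)·y' = 0, solve for y':
  (∂F/∂y)·y' = -∂F/∂x
  dy/dx = -(∂F/∂x)/(∂F/∂y) = -(y^2)/(2xy) = -y/(2x)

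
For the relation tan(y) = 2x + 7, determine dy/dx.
Take d/dx of both sides. Since y is implicitly a function of x, the chain rule attaches a y' = dy/dx factor whenever we differentiate through y.

Set F(x, y) = (left side) − (right side), so the curve is F = 0. Differentiating each term of F:
  d/dx[-2x] = -2
  d/dx[tan(y)] = y'(tan(y)^2 + 1)
  d/dx[-7] = 0

Collecting, the y'-free part is the partial derivative in x and the y' coefficient is the partial derivative in y:
  ∂F/∂x = -2
  ∂F/∂y = tan(y)^2 + 1

so d/dx[F(x, y(x))] = ∂F/∂x + (∂F/∂y)·y' = 0. Rearranging,
  dy/dx = -(∂F/∂x)/(∂F/∂y) = -(-2)/(tan(y)^2 + 1) = 2cos(y)^2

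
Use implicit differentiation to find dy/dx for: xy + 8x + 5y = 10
Apply d/dx to both sides, remembering that y depends on x. Each occurrence of y therefore brings in a y' = dy/dx via the chain rule.

With F(x, y) equal to the left-hand side minus the right, differentiate F term by term:
  d/dx[xy] = x·y' + y
  d/dx[8x] = 8
  d/dx[5y] = 5·y'
  d/dx[-10] = 0
Adding these up, d/dx[F] = 0 becomes
  (y + 8) + (x + 5)·y' = 0,
so isolating y',
  dy/dx = -(y + 8)/(x + 5) = (-y - 8)/(x + 5)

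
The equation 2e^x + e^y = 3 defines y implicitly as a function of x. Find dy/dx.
Differentiate both sides with respect to x, treating y as y(x). By the chain rule, any term containing y contributes a factor of y' = dy/dx when we differentiate it.

Move every term to one side and write the relation as F(x, y) = 0. Term by term,
  d/dx[2e^(x)] = 2e^(x)
  d/dx[e^(y)] = y'·e^(y)
  d/dx[-3] = 0

The pieces without y' make up ∂F/∂x and the coefficient of y' is ∂F/∂y:
  ∂F/∂x = 2e^(x),
  ∂F/∂y = e^(y).

Since d/dx[F] = ∂F/∂x + (∂F/∂y)·y' = 0, solve for y':
  (∂F/∂y)·y' = -∂F/∂x
  dy/dx = -(∂F/∂x)/(∂F/∂y) = -(2e^(x))/(e^(y)) = -2e^(x - y)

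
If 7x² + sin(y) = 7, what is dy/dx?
Apply d/dx to both sides, remembering that y depends on x. Each occurrence of y therefore brings in a y' = dy/dx via the chain rule.

With F(x, y) equal to the left-hand side minus the right, differentiate F term by term:
  d/dx[7x^2] = 14x
  d/dx[sin(y)] = y'·cos(y)
  d/dx[-7] = 0
Adding these up, d/dx[F] = 0 becomes
  (14x) + (cos(y))·y' = 0,
so isolating y',
  dy/dx = -(14x)/(cos(y)) = -14x/cos(y)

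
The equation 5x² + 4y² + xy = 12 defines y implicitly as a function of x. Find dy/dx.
Differentiate both sides with respect to x, treating y as y(x). By the chain rule, any term containing y contributes a factor of y' = dy/dx when we differentiate it.

Move every term to one side and write the relation as F(x, y) = 0. Term by term,
  d/dx[5x^2] = 10x
  d/dx[xy] = x·y' + y
  d/dx[4y^2] = 8y·y'
  d/dx[-12] = 0

The pieces without y' make up ∂F/∂x and the coefficient of y' is ∂F/∂y:
  ∂F/∂x = 10x + y,
  ∂F/∂y = x + 8y.

Since d/dx[F] = ∂F/∂x + (∂F/∂y)·y' = 0, solve for y':
  (∂F/∂y)·y' = -∂F/∂x
  dy/dx = -(∂F/∂x)/(∂F/∂y) = -(10x + y)/(x + 8y) = (-10x - y)/(x + 8y)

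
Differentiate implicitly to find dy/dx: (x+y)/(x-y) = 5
Differentiate the relation implicitly: treat y = y(x) and apply the chain rule, so every y-derivative picks up a y' = dy/dx factor.

With everything moved to the left-hand side, differentiate term by term:
  d/dx[(x + y)/(x - y)] = (y' + 1)/(x - y) + (x + y)(y' - 1)/(x - y)^2
  d/dx[-5] = 0

Separating the contributions that come from x directly and those that come through y:
  without y':      1/(x - y) - (x + y)/(x - y)^2
  multiplying y':  1/(x - y) + (x + y)/(x - y)^2

so (1/(x - y) - (x + y)/(x - y)^2) + (1/(x - y) + (x + y)/(x - y)^2)·y' = 0, and therefore
  dy/dx = -(1/(x - y) - (x + y)/(x - y)^2)/(1/(x - y) + (x + y)/(x - y)^2)
        = -(-2y/(x - y)^2)/(2x/(x - y)^2) = y/x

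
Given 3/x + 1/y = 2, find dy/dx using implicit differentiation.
Take d/dx of both sides. Since y is implicitly a function of x, the chain rule attaches a y' = dy/dx factor whenever we differentiate through y.

Set F(x, y) = (left side) − (right side), so the curve is F = 0. Differentiating each term of F:
  d/dx[1/y] = -y'/y^2
  d/dx[3/x] = -3/x^2
  d/dx[-2] = 0

Collecting, the y'-free part is the partial derivative in x and the y' coefficient is the partial derivative in y:
  ∂F/∂x = -3/x^2
  ∂F/∂y = -1/y^2

so d/dx[F(x, y(x))] = ∂F/∂x + (∂F/∂y)·y' = 0. Rearranging,
  dy/dx = -(∂F/∂x)/(∂F/∂y) = -(-3/x^2)/(-1/y^2) = -3y^2/x^2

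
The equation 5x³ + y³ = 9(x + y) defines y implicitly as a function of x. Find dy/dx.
Take d/dx of both sides. Since y is implicitly a function of x, the chain rule attaches a y' = dy/dx factor whenever we differentiate through y.

Set F(x, y) = (left side) − (right side), so the curve is F = 0. Differentiating each term of F:
  d/dx[5x^3] = 15x^2
  d/dx[-9x] = -9
  d/dx[y^3] = 3y^2·y'
  d/dx[-9y] = -9·y'

Collecting, the y'-free part is the partial derivative in x and the y' coefficient is the partial derivative in y:
  ∂F/∂x = 15x^2 - 9
  ∂F/∂y = 3y^2 - 9

so d/dx[F(x, y(x))] = ∂F/∂x + (∂F/∂y)·y' = 0. Rearranging,
  dy/dx = -(∂F/∂x)/(∂F/∂y) = -(15x^2 - 9)/(3y^2 - 9) = (3 - 5x^2)/(y^2 - 3)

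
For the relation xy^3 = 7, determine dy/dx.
Apply d/dx to both sides, remembering that y depends on x. Each occurrence of y therefore brings in a y' = dy/dx via the chain rule.

With F(x, y) equal to the left-hand side minus the right, differentiate F term by term:
  d/dx[xy^3] = 3xy^2·y' + y^3
  d/dx[-7] = 0
Adding these up, d/dx[F] = 0 becomes
  (y^3) + (3xy^2)·y' = 0,
so isolating y',
  dy/dx = -(y^3)/(3xy^2) = -y/(3x)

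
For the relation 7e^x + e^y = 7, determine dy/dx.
Take d/dx of both sides. Since y is implicitly a function of x, the chain rule attaches a y' = dy/dx factor whenever we differentiate through y.

Set F(x, y) = (left side) − (right side), so the curve is F = 0. Differentiating each term of F:
  d/dx[7e^(x)] = 7e^(x)
  d/dx[e^(y)] = y'·e^(y)
  d/dx[-7] = 0

Collecting, the y'-free part is the partial derivative in x and the y' coefficient is the partial derivative in y:
  ∂F/∂x = 7e^(x)
  ∂F/∂y = e^(y)

so d/dx[F(x, y(x))] = ∂F/∂x + (∂F/∂y)·y' = 0. Rearranging,
  dy/dx = -(∂F/∂x)/(∂F/∂y) = -(7e^(x))/(e^(y)) = -7e^(x - y)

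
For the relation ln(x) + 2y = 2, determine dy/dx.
Differentiate both sides with respect to x, treating y as y(x). By the chain rule, any term containing y contributes a factor of y' = dy/dx when we differentiate it.

Move every term to one side and write the relation as F(x, y) = 0. Term by term,
  d/dx[2y] = 2·y'
  d/dx[ln(x)] = 1/x
  d/dx[-2] = 0

The pieces without y' make up ∂F/∂x and the coefficient of y' is ∂F/∂y:
  ∂F/∂x = 1/x,
  ∂F/∂y = 2.

Since d/dx[F] = ∂F/∂x + (∂F/∂y)·y' = 0, solve for y':
  (∂F/∂y)·y' = -∂F/∂x
  dy/dx = -(∂F/∂x)/(∂F/∂y) = -(1/x)/(2) = -1/(2x)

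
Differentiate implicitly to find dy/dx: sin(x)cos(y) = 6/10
Differentiate both sides with respect to x, treating y as y(x). By the chain rule, any term containing y contributes a factor of y' = dy/dx when we differentiate it.

Move every term to one side and write the relation as F(x, y) = 0. Term by term,
  d/dx[sin(x)·cos(y)] = -y'·sin(x)·sin(y) + cos(x)·cos(y)
  d/dx[-3/5] = 0

The pieces without y' make up ∂F/∂x and the coefficient of y' is ∂F/∂y:
  ∂F/∂x = cos(x)·cos(y),
  ∂F/∂y = -sin(x)·sin(y).

Since d/dx[F] = ∂F/∂x + (∂F/∂y)·y' = 0, solve for y':
  (∂F/∂y)·y' = -∂F/∂x
  dy/dx = -(∂F/∂x)/(∂F/∂y) = -(cos(x)·cos(y))/(-sin(x)·sin(y)) = 1/(tan(x)·tan(y))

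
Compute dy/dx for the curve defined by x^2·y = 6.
Differentiate both sides with respect to x, treating y as y(x). By the chain rule, any term containing y contributes a factor of y' = dy/dx when we differentiate it.

Move every term to one side and write the relation as F(x, y) = 0. Term by term,
  d/dx[x^2y] = x^2·y' + 2xy
  d/dx[-6] = 0

The pieces without y' make up ∂F/∂x and the coefficient of y' is ∂F/∂y:
  ∂F/∂x = 2xy,
  ∂F/∂y = x^2.

Since d/dx[F] = ∂F/∂x + (∂F/∂y)·y' = 0, solve for y':
  (∂F/∂y)·y' = -∂F/∂x
  dy/dx = -(∂F/∂x)/(∂F/∂y) = -(2xy)/(x^2) = -2y/x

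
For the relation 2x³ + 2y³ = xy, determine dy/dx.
Differentiate both sides with respect to x, treating y as y(x). By the chain rule, any term containing y contributes a factor of y' = dy/dx when we differentiate it.

Move every term to one side and write the relation as F(x, y) = 0. Term by term,
  d/dx[2x^3] = 6x^2
  d/dx[-xy] = -x·y' - y
  d/dx[2y^3] = 6y^2·y'

The pieces without y' make up ∂F/∂x and the coefficient of y' is ∂F/∂y:
  ∂F/∂x = 6x^2 - y,
  ∂F/∂y = -x + 6y^2.

Since d/dx[F] = ∂F/∂x + (∂F/∂y)·y' = 0, solve for y':
  (∂F/∂y)·y' = -∂F/∂x
  dy/dx = -(∂F/∂x)/(∂F/∂y) = -(6x^2 - y)/(-x + 6y^2) = (6x^2 - y)/(x - 6y^2)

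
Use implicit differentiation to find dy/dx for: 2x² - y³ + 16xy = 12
Differentiate the relation implicitly: treat y = y(x) and apply the chain rule, so every y-derivative picks up a y' = dy/dx factor.

With everything moved to the left-hand side, differentiate term by term:
  d/dx[2x^2] = 4x
  d/dx[16xy] = 16x·y' + 16y
  d/dx[-y^3] = -3y^2·y'
  d/dx[-12] = 0

Separating the contributions that come from x directly and those that come through y:
  without y':      4x + 16y
  multiplying y':  16x - 3y^2

so (4x + 16y) + (16x - 3y^2)·y' = 0, and therefore
  dy/dx = -(4x + 16y)/(16x - 3y^2) = 4(-x - 4y)/(16x - 3y^2)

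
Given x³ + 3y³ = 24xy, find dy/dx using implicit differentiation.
Take d/dx of both sides. Since y is implicitly a function of x, the chain rule attaches a y' = dy/dx factor whenever we differentiate through y.

Set F(x, y) = (left side) − (right side), so the curve is F = 0. Differentiating each term of F:
  d/dx[x^3] = 3x^2
  d/dx[-24xy] = -24x·y' - 24y
  d/dx[3y^3] = 9y^2·y'

Collecting, the y'-free part is the partial derivative in x and the y' coefficient is the partial derivative in y:
  ∂F/∂x = 3x^2 - 24y
  ∂F/∂y = -24x + 9y^2

so d/dx[F(x, y(x))] = ∂F/∂x + (∂F/∂y)·y' = 0. Rearranging,
  dy/dx = -(∂F/∂x)/(∂F/∂y) = -(3x^2 - 24y)/(-24x + 9y^2) = (x^2 - 8y)/(8x - 3y^2)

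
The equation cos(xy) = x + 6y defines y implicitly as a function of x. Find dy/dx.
Differentiate the relation implicitly: treat y = y(x) and apply the chain rule, so every y-derivative picks up a y' = dy/dx factor.

With everything moved to the left-hand side, differentiate term by term:
  d/dx[-x] = -1
  d/dx[-6y] = -6·y'
  d/dx[cos(xy)] = -(x·y' + y)·sin(xy)

Separating the contributions that come from x directly and those that come through y:
  without y':      -y·sin(xy) - 1
  multiplying y':  -x·sin(xy) - 6

so (-y·sin(xy) - 1) + (-x·sin(xy) - 6)·y' = 0, and therefore
  dy/dx = -(-y·sin(xy) - 1)/(-x·sin(xy) - 6) = -(y·sin(xy) + 1)/(x·sin(xy) + 6)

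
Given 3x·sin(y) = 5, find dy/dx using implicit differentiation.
Take d/dx of both sides. Since y is implicitly a function of x, the chain rule attaches a y' = dy/dx factor whenever we differentiate through y.

Set F(x, y) = (left side) − (right side), so the curve is F = 0. Differentiating each term of F:
  d/dx[3x·sin(y)] = 3x·y'·cos(y) + 3sin(y)
  d/dx[-5] = 0

Collecting, the y'-free part is the partial derivative in x and the y' coefficient is the partial derivative in y:
  ∂F/∂x = 3sin(y)
  ∂F/∂y = 3x·cos(y)

so d/dx[F(x, y(x))] = ∂F/∂x + (∂F/∂y)·y' = 0. Rearranging,
  dy/dx = -(∂F/∂x)/(∂F/∂y) = -(3sin(y))/(3x·cos(y)) = -tan(y)/x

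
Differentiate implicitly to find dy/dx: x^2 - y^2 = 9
Take d/dx of both sides. Since y is implicitly a function of x, the chain rule attaches a y' = dy/dx factor whenever we differentiate through y.

Set F(x, y) = (left side) − (right side), so the curve is F = 0. Differentiating each term of F:
  d/dx[x^2] = 2x
  d/dx[-y^2] = -2y·y'
  d/dx[-9] = 0

Collecting, the y'-free part is the partial derivative in x and the y' coefficient is the partial derivative in y:
  ∂F/∂x = 2x
  ∂F/∂y = -2y

so d/dx[F(x, y(x))] = ∂F/∂x + (∂F/∂y)·y' = 0. Rearranging,
  dy/dx = -(∂F/∂x)/(∂F/∂y) = -(2x)/(-2y) = x/y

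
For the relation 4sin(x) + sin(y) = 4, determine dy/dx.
Differentiate the relation implicitly: treat y = y(x) and apply the chain rule, so every y-derivative picks up a y' = dy/dx factor.

With everything moved to the left-hand side, differentiate term by term:
  d/dx[4sin(x)] = 4cos(x)
  d/dx[sin(y)] = y'·cos(y)
  d/dx[-4] = 0

Separating the contributions that come from x directly and those that come through y:
  without y':      4cos(x)
  multiplying y':  cos(y)

so (4cos(x)) + (cos(y))·y' = 0, and therefore
  dy/dx = -(4cos(x))/(cos(y)) = -4cos(x)/cos(y)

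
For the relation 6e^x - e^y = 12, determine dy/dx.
Differentiate the relation implicitly: treat y = y(x) and apply the chain rule, so every y-derivative picks up a y' = dy/dx factor.

With everything moved to the left-hand side, differentiate term by term:
  d/dx[6e^(x)] = 6e^(x)
  d/dx[-e^(y)] = -y'·e^(y)
  d/dx[-12] = 0

Separating the contributions that come from x directly and those that come through y:
  without y':      6e^(x)
  multiplying y':  -e^(y)

so (6e^(x)) + (-e^(y))·y' = 0, and therefore
  dy/dx = -(6e^(x))/(-e^(y)) = 6e^(x - y)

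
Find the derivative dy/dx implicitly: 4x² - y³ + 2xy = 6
Apply d/dx to both sides, remembering that y depends on x. Each occurrence of y therefore brings in a y' = dy/dx via the chain rule.

With F(x, y) equal to the left-hand side minus the right, differentiate F term by term:
  d/dx[4x^2] = 8x
  d/dx[2xy] = 2x·y' + 2y
  d/dx[-y^3] = -3y^2·y'
  d/dx[-6] = 0
Adding these up, d/dx[F] = 0 becomes
  (8x + 2y) + (2x - 3y^2)·y' = 0,
so isolating y',
  dy/dx = -(8x + 2y)/(2x - 3y^2) = 2(-4x - y)/(2x - 3y^2)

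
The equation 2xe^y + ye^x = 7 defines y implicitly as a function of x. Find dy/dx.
Differentiate the relation implicitly: treat y = y(x) and apply the chain rule, so every y-derivative picks up a y' = dy/dx factor.

With everything moved to the left-hand side, differentiate term by term:
  d/dx[2x·e^(y)] = 2x·y'·e^(y) + 2e^(y)
  d/dx[y·e^(x)] = y·e^(x) + y'·e^(x)
  d/dx[-7] = 0

Separating the contributions that come from x directly and those that come through y:
  without y':      y·e^(x) + 2e^(y)
  multiplying y':  2x·e^(y) + e^(x)

so (y·e^(x) + 2e^(y)) + (2x·e^(y) + e^(x))·y' = 0, and therefore
  dy/dx = -(y·e^(x) + 2e^(y))/(2x·e^(y) + e^(x)) = (-y·e^(x) - 2e^(y))/(2x·e^(y) + e^(x))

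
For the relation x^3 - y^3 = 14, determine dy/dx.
Differentiate the relation implicitly: treat y = y(x) and apply the chain rule, so every y-derivative picks up a y' = dy/dx factor.

With everything moved to the left-hand side, differentiate term by term:
  d/dx[x^3] = 3x^2
  d/dx[-y^3] = -3y^2·y'
  d/dx[-14] = 0

Separating the contributions that come from x directly and those that come through y:
  without y':      3x^2
  multiplying y':  -3y^2

so (3x^2) + (-3y^2)·y' = 0, and therefore
  dy/dx = -(3x^2)/(-3y^2) = x^2/y^2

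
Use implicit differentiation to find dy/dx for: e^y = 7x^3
Apply d/dx to both sides, remembering that y depends on x. Each occurrence of y therefore brings in a y' = dy/dx via the chain rule.

With F(x, y) equal to the left-hand side minus the right, differentiate F term by term:
  d/dx[-7x^3] = -21x^2
  d/dx[e^(y)] = y'·e^(y)
Adding these up, d/dx[F] = 0 becomes
  (-21x^2) + (e^(y))·y' = 0,
so isolating y',
  dy/dx = -(-21x^2)/(e^(y)) = 21x^2e^(-y)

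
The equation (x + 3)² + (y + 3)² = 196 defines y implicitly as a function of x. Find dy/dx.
Take d/dx of both sides. Since y is implicitly a function of x, the chain rule attaches a y' = dy/dx factor whenever we differentiate through y.

Set F(x, y) = (left side) − (right side), so the curve is F = 0. Differentiating each term of F:
  d/dx[(x + 3)^2] = 2x + 6
  d/dx[(y + 3)^2] = 2·y'(y + 3)
  d/dx[-196] = 0

Collecting, the y'-free part is the partial derivative in x and the y' coefficient is the partial derivative in y:
  ∂F/∂x = 2x + 6
  ∂F/∂y = 2y + 6

so d/dx[F(x, y(x))] = ∂F/∂x + (∂F/∂y)·y' = 0. Rearranging,
  dy/dx = -(∂F/∂x)/(∂F/∂y) = -(2x + 6)/(2y + 6) = (-x - 3)/(y + 3)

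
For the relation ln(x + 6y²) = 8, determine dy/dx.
Take d/dx of both sides. Since y is implicitly a function of x, the chain rule attaches a y' = dy/dx factor whenever we differentiate through y.

Set F(x, y) = (left side) − (right side), so the curve is F = 0. Differentiating each term of F:
  d/dx[ln(x + 6y^2)] = (12y·y' + 1)/(x + 6y^2)
  d/dx[-8] = 0

Collecting, the y'-free part is the partial derivative in x and the y' coefficient is the partial derivative in y:
  ∂F/∂x = 1/(x + 6y^2)
  ∂F/∂y = 12y/(x + 6y^2)

so d/dx[F(x, y(x))] = ∂F/∂x + (∂F/∂y)·y' = 0. Rearranging,
  dy/dx = -(∂F/∂x)/(∂F/∂y) = -(1/(x + 6y^2))/(12y/(x + 6y^2)) = -1/(12y)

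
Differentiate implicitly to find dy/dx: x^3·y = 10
Apply d/dx to both sides, remembering that y depends on x. Each occurrence of y therefore brings in a y' = dy/dx via the chain rule.

With F(x, y) equal to the left-hand side minus the right, differentiate F term by term:
  d/dx[x^3y] = x^3·y' + 3x^2y
  d/dx[-10] = 0
Adding these up, d/dx[F] = 0 becomes
  (3x^2y) + (x^3)·y' = 0,
so isolating y',
  dy/dx = -(3x^2y)/(x^3) = -3y/x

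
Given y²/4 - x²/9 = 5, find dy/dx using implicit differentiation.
Apply d/dx to both sides, remembering that y depends on x. Each occurrence of y therefore brings in a y' = dy/dx via the chain rule.

With F(x, y) equal to the left-hand side minus the right, differentiate F term by term:
  d/dx[-x^2/9] = -2x/9
  d/dx[y^2/4] = y·y'/2
  d/dx[-5] = 0
Adding these up, d/dx[F] = 0 becomes
  (-2x/9) + (y/2)·y' = 0,
so isolating y',
  dy/dx = -(-2x/9)/(y/2) = 4x/(9y)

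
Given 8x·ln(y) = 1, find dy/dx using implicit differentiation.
Take d/dx of both sides. Since y is implicitly a function of x, the chain rule attaches a y' = dy/dx factor whenever we differentiate through y.

Set F(x, y) = (left side) − (right side), so the curve is F = 0. Differentiating each term of F:
  d/dx[8x·ln(y)] = 8x·y'/y + 8ln(y)
  d/dx[-1] = 0

Collecting, the y'-free part is the partial derivative in x and the y' coefficient is the partial derivative in y:
  ∂F/∂x = 8ln(y)
  ∂F/∂y = 8x/y

so d/dx[F(x, y(x))] = ∂F/∂x + (∂F/∂y)·y' = 0. Rearranging,
  dy/dx = -(∂F/∂x)/(∂F/∂y) = -(8ln(y))/(8x/y) = -y·ln(y)/x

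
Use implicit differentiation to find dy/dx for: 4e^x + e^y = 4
Differentiate the relation implicitly: treat y = y(x) and apply the chain rule, so every y-derivative picks up a y' = dy/dx factor.

With everything moved to the left-hand side, differentiate term by term:
  d/dx[4e^(x)] = 4e^(x)
  d/dx[e^(y)] = y'·e^(y)
  d/dx[-4] = 0

Separating the contributions that come from x directly and those that come through y:
  without y':      4e^(x)
  multiplying y':  e^(y)

so (4e^(x)) + (e^(y))·y' = 0, and therefore
  dy/dx = -(4e^(x))/(e^(y)) = -4e^(x - y)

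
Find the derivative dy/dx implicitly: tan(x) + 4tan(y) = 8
Differentiate both sides with respect to x, treating y as y(x). By the chain rule, any term containing y contributes a factor of y' = dy/dx when we differentiate it.

Move every term to one side and write the relation as F(x, y) = 0. Term by term,
  d/dx[tan(x)] = tan(x)^2 + 1
  d/dx[4tan(y)] = 4·y'(tan(y)^2 + 1)
  d/dx[-8] = 0

The pieces without y' make up ∂F/∂x and the coefficient of y' is ∂F/∂y:
  ∂F/∂x = tan(x)^2 + 1,
  ∂F/∂y = 4tan(y)^2 + 4.

Since d/dx[F] = ∂F/∂x + (∂F/∂y)·y' = 0, solve for y':
  (∂F/∂y)·y' = -∂F/∂x
  dy/dx = -(∂F/∂x)/(∂F/∂y) = -(tan(x)^2 + 1)/(4tan(y)^2 + 4) = -cos(y)^2/(4cos(x)^2)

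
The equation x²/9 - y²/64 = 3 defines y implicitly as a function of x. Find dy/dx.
Differentiate the relation implicitly: treat y = y(x) and apply the chain rule, so every y-derivative picks up a y' = dy/dx factor.

With everything moved to the left-hand side, differentiate term by term:
  d/dx[x^2/9] = 2x/9
  d/dx[-y^2/64] = -y·y'/32
  d/dx[-3] = 0

Separating the contributions that come from x directly and those that come through y:
  without y':      2x/9
  multiplying y':  -y/32

so (2x/9) + (-y/32)·y' = 0, and therefore
  dy/dx = -(2x/9)/(-y/32) = 64x/(9y)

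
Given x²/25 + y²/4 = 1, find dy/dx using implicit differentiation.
Differentiate both sides with respect to x, treating y as y(x). By the chain rule, any term containing y contributes a factor of y' = dy/dx when we differentiate it.

Move every term to one side and write the relation as F(x, y) = 0. Term by term,
  d/dx[x^2/25] = 2x/25
  d/dx[y^2/4] = y·y'/2
  d/dx[-1] = 0

The pieces without y' make up ∂F/∂x and the coefficient of y' is ∂F/∂y:
  ∂F/∂x = 2x/25,
  ∂F/∂y = y/2.

Since d/dx[F] = ∂F/∂x + (∂F/∂y)·y' = 0, solve for y':
  (∂F/∂y)·y' = -∂F/∂x
  dy/dx = -(∂F/∂x)/(∂F/∂y) = -(2x/25)/(y/2) = -4x/(25y)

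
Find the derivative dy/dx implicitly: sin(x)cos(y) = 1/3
Apply d/dx to both sides, remembering that y depends on x. Each occurrence of y therefore brings in a y' = dy/dx via the chain rule.

With F(x, y) equal to the left-hand side minus the right, differentiate F term by term:
  d/dx[sin(x)·cos(y)] = -y'·sin(x)·sin(y) + cos(x)·cos(y)
  d/dx[-1/3] = 0
Adding these up, d/dx[F] = 0 becomes
  (cos(x)·cos(y)) + (-sin(x)·sin(y))·y' = 0,
so isolating y',
  dy/dx = -(cos(x)·cos(y))/(-sin(x)·sin(y)) = 1/(tan(x)·tan(y))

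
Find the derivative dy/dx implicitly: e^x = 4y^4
Differentiate both sides with respect to x, treating y as y(x). By the chain rule, any term containing y contributes a factor of y' = dy/dx when we differentiate it.

Move every term to one side and write the relation as F(x, y) = 0. Term by term,
  d/dx[-4y^4] = -16y^3·y'
  d/dx[e^(x)] = e^(x)

The pieces without y' make up ∂F/∂x and the coefficient of y' is ∂F/∂y:
  ∂F/∂x = e^(x),
  ∂F/∂y = -16y^3.

Since d/dx[F] = ∂F/∂x + (∂F/∂y)·y' = 0, solve for y':
  (∂F/∂y)·y' = -∂F/∂x
  dy/dx = -(∂F/∂x)/(∂F/∂y) = -(e^(x))/(-16y^3) = e^(x)/(16y^3)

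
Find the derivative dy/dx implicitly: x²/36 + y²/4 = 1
Differentiate both sides with respect to x, treating y as y(x). By the chain rule, any term containing y contributes a factor of y' = dy/dx when we differentiate it.

Move every term to one side and write the relation as F(x, y) = 0. Term by term,
  d/dx[x^2/36] = x/18
  d/dx[y^2/4] = y·y'/2
  d/dx[-1] = 0

The pieces without y' make up ∂F/∂x and the coefficient of y' is ∂F/∂y:
  ∂F/∂x = x/18,
  ∂F/∂y = y/2.

Since d/dx[F] = ∂F/∂x + (∂F/∂y)·y' = 0, solve for y':
  (∂F/∂y)·y' = -∂F/∂x
  dy/dx = -(∂F/∂x)/(∂F/∂y) = -(x/18)/(y/2) = -x/(9y)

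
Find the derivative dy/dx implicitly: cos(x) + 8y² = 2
Apply d/dx to both sides, remembering that y depends on x. Each occurrence of y therefore brings in a y' = dy/dx via the chain rule.

With F(x, y) equal to the left-hand side minus the right, differentiate F term by term:
  d/dx[8y^2] = 16y·y'
  d/dx[cos(x)] = -sin(x)
  d/dx[-2] = 0
Adding these up, d/dx[F] = 0 becomes
  (-sin(x)) + (16y)·y' = 0,
so isolating y',
  dy/dx = -(-sin(x))/(16y) = sin(x)/(16y)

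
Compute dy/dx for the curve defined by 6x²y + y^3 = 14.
Take d/dx of both sides. Since y is implicitly a function of x, the chain rule attaches a y' = dy/dx factor whenever we differentiate through y.

Set F(x, y) = (left side) − (right side), so the curve is F = 0. Differentiating each term of F:
  d/dx[6x^2y] = 6x^2·y' + 12xy
  d/dx[y^3] = 3y^2·y'
  d/dx[-14] = 0

Collecting, the y'-free part is the partial derivative in x and the y' coefficient is the partial derivative in y:
  ∂F/∂x = 12xy
  ∂F/∂y = 6x^2 + 3y^2

so d/dx[F(x, y(x))] = ∂F/∂x + (∂F/∂y)·y' = 0. Rearranging,
  dy/dx = -(∂F/∂x)/(∂F/∂y) = -(12xy)/(6x^2 + 3y^2) = -4xy/(2x^2 + y^2)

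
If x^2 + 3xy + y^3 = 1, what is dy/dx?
Apply d/dx to both sides, remembering that y depends on x. Each occurrence of y therefore brings in a y' = dy/dx via the chain rule.

With F(x, y) equal to the left-hand side minus the right, differentiate F term by term:
  d/dx[x^2] = 2x
  d/dx[3xy] = 3x·y' + 3y
  d/dx[y^3] = 3y^2·y'
  d/dx[-1] = 0
Adding these up, d/dx[F] = 0 becomes
  (2x + 3y) + (3x + 3y^2)·y' = 0,
so isolating y',
  dy/dx = -(2x + 3y)/(3x + 3y^2) = (-2x/3 - y)/(x + y^2)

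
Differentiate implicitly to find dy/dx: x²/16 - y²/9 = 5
Differentiate both sides with respect to x, treating y as y(x). By the chain rule, any term containing y contributes a factor of y' = dy/dx when we differentiate it.

Move every term to one side and write the relation as F(x, y) = 0. Term by term,
  d/dx[x^2/16] = x/8
  d/dx[-y^2/9] = -2y·y'/9
  d/dx[-5] = 0

The pieces without y' make up ∂F/∂x and the coefficient of y' is ∂F/∂y:
  ∂F/∂x = x/8,
  ∂F/∂y = -2y/9.

Since d/dx[F] = ∂F/∂x + (∂F/∂y)·y' = 0, solve for y':
  (∂F/∂y)·y' = -∂F/∂x
  dy/dx = -(∂F/∂x)/(∂F/∂y) = -(x/8)/(-2y/9) = 9x/(16y)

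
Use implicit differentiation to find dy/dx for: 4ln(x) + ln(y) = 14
Differentiate both sides with respect to x, treating y as y(x). By the chain rule, any term containing y contributes a factor of y' = dy/dx when we differentiate it.

Move every term to one side and write the relation as F(x, y) = 0. Term by term,
  d/dx[4ln(x)] = 4/x
  d/dx[ln(y)] = y'/y
  d/dx[-14] = 0

The pieces without y' make up ∂F/∂x and the coefficient of y' is ∂F/∂y:
  ∂F/∂x = 4/x,
  ∂F/∂y = 1/y.

Since d/dx[F] = ∂F/∂x + (∂F/∂y)·y' = 0, solve for y':
  (∂F/∂y)·y' = -∂F/∂x
  dy/dx = -(∂F/∂x)/(∂F/∂y) = -(4/x)/(1/y) = -4y/x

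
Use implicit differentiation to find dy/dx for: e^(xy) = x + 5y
Take d/dx of both sides. Since y is implicitly a function of x, the chain rule attaches a y' = dy/dx factor whenever we differentiate through y.

Set F(x, y) = (left side) − (right side), so the curve is F = 0. Differentiating each term of F:
  d/dx[-x] = -1
  d/dx[-5y] = -5·y'
  d/dx[e^(xy)] = (x·y' + y)·e^(xy)

Collecting, the y'-free part is the partial derivative in x and the y' coefficient is the partial derivative in y:
  ∂F/∂x = y·e^(xy) - 1
  ∂F/∂y = x·e^(xy) - 5

so d/dx[F(x, y(x))] = ∂F/∂x + (∂F/∂y)·y' = 0. Rearranging,
  dy/dx = -(∂F/∂x)/(∂F/∂y) = -(y·e^(xy) - 1)/(x·e^(xy) - 5) = (-y·e^(xy) + 1)/(x·e^(xy) - 5)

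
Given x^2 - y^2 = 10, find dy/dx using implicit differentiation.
Apply d/dx to both sides, remembering that y depends on x. Each occurrence of y therefore brings in a y' = dy/dx via the chain rule.

With F(x, y) equal to the left-hand side minus the right, differentiate F term by term:
  d/dx[x^2] = 2x
  d/dx[-y^2] = -2y·y'
  d/dx[-10] = 0
Adding these up, d/dx[F] = 0 becomes
  (2x) + (-2y)·y' = 0,
so isolating y',
  dy/dx = -(2x)/(-2y) = x/y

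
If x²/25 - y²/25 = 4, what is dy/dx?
Apply d/dx to both sides, remembering that y depends on x. Each occurrence of y therefore brings in a y' = dy/dx via the chain rule.

With F(x, y) equal to the left-hand side minus the right, differentiate F term by term:
  d/dx[x^2/25] = 2x/25
  d/dx[-y^2/25] = -2y·y'/25
  d/dx[-4] = 0
Adding these up, d/dx[F] = 0 becomes
  (2x/25) + (-2y/25)·y' = 0,
so isolating y',
  dy/dx = -(2x/25)/(-2y/25) = x/y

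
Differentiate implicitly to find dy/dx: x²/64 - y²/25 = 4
Differentiate both sides with respect to x, treating y as y(x). By the chain rule, any term containing y contributes a factor of y' = dy/dx when we differentiate it.

Move every term to one side and write the relation as F(x, y) = 0. Term by term,
  d/dx[x^2/64] = x/32
  d/dx[-y^2/25] = -2y·y'/25
  d/dx[-4] = 0

The pieces without y' make up ∂F/∂x and the coefficient of y' is ∂F/∂y:
  ∂F/∂x = x/32,
  ∂F/∂y = -2y/25.

Since d/dx[F] = ∂F/∂x + (∂F/∂y)·y' = 0, solve for y':
  (∂F/∂y)·y' = -∂F/∂x
  dy/dx = -(∂F/∂x)/(∂F/∂y) = -(x/32)/(-2y/25) = 25x/(64y)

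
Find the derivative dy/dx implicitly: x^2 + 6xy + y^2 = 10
Differentiate the relation implicitly: treat y = y(x) and apply the chain rule, so every y-derivative picks up a y' = dy/dx factor.

With everything moved to the left-hand side, differentiate term by term:
  d/dx[x^2] = 2x
  d/dx[6xy] = 6x·y' + 6y
  d/dx[y^2] = 2y·y'
  d/dx[-10] = 0

Separating the contributions that come from x directly and those that come through y:
  without y':      2x + 6y
  multiplying y':  6x + 2y

so (2x + 6y) + (6x + 2y)·y' = 0, and therefore
  dy/dx = -(2x + 6y)/(6x + 2y) = (-x - 3y)/(3x + y)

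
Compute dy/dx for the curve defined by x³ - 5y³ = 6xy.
Apply d/dx to both sides, remembering that y depends on x. Each occurrence of y therefore brings in a y' = dy/dx via the chain rule.

With F(x, y) equal to the left-hand side minus the right, differentiate F term by term:
  d/dx[x^3] = 3x^2
  d/dx[-6xy] = -6x·y' - 6y
  d/dx[-5y^3] = -15y^2·y'
Adding these up, d/dx[F] = 0 becomes
  (3x^2 - 6y) + (-6x - 15y^2)·y' = 0,
so isolating y',
  dy/dx = -(3x^2 - 6y)/(-6x - 15y^2) = (x^2 - 2y)/(2x + 5y^2)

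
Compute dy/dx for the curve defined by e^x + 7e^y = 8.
Apply d/dx to both sides, remembering that y depends on x. Each occurrence of y therefore brings in a y' = dy/dx via the chain rule.

With F(x, y) equal to the left-hand side minus the right, differentiate F term by term:
  d/dx[e^(x)] = e^(x)
  d/dx[7e^(y)] = 7·y'·e^(y)
  d/dx[-8] = 0
Adding these up, d/dx[F] = 0 becomes
  (e^(x)) + (7e^(y))·y' = 0,
so isolating y',
  dy/dx = -(e^(x))/(7e^(y)) = -e^(x - y)/7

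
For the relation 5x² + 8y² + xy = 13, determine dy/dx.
Differentiate the relation implicitly: treat y = y(x) and apply the chain rule, so every y-derivative picks up a y' = dy/dx factor.

With everything moved to the left-hand side, differentiate term by term:
  d/dx[5x^2] = 10x
  d/dx[xy] = x·y' + y
  d/dx[8y^2] = 16y·y'
  d/dx[-13] = 0

Separating the contributions that come from x directly and those that come through y:
  without y':      10x + y
  multiplying y':  x + 16y

so (10x + y) + (x + 16y)·y' = 0, and therefore
  dy/dx = -(10x + y)/(x + 16y) = (-10x - y)/(x + 16y)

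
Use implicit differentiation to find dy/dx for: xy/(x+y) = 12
Differentiate both sides with respect to x, treating y as y(x). By the chain rule, any term containing y contributes a factor of y' = dy/dx when we differentiate it.

Move every term to one side and write the relation as F(x, y) = 0. Term by term,
  d/dx[xy/(x + y)] = xy(-y' - 1)/(x + y)^2 + x·y'/(x + y) + y/(x + y)
  d/dx[-12] = 0

The pieces without y' make up ∂F/∂x and the coefficient of y' is ∂F/∂y:
  ∂F/∂x = -xy/(x + y)^2 + y/(x + y),
  ∂F/∂y = -xy/(x + y)^2 + x/(x + y).

Since d/dx[F] = ∂F/∂x + (∂F/∂y)·y' = 0, solve for y':
  (∂F/∂y)·y' = -∂F/∂x
  dy/dx = -(∂F/∂x)/(∂F/∂y) = -(-xy/(x + y)^2 + y/(x + y))/(-xy/(x + y)^2 + x/(x + y))
        = -(y^2/(x + y)^2)/(x^2/(x + y)^2) = -y^2/x^2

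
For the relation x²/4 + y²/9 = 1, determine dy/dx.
Differentiate both sides with respect to x, treating y as y(x). By the chain rule, any term containing y contributes a factor of y' = dy/dx when we differentiate it.

Move every term to one side and write the relation as F(x, y) = 0. Term by term,
  d/dx[x^2/4] = x/2
  d/dx[y^2/9] = 2y·y'/9
  d/dx[-1] = 0

The pieces without y' make up ∂F/∂x and the coefficient of y' is ∂F/∂y:
  ∂F/∂x = x/2,
  ∂F/∂y = 2y/9.

Since d/dx[F] = ∂F/∂x + (∂F/∂y)·y' = 0, solve for y':
  (∂F/∂y)·y' = -∂F/∂x
  dy/dx = -(∂F/∂x)/(∂F/∂y) = -(x/2)/(2y/9) = -9x/(4y)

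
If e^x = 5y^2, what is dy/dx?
Differentiate both sides with respect to x, treating y as y(x). By the chain rule, any term containing y contributes a factor of y' = dy/dx when we differentiate it.

Move every term to one side and write the relation as F(x, y) = 0. Term by term,
  d/dx[-5y^2] = -10y·y'
  d/dx[e^(x)] = e^(x)

The pieces without y' make up ∂F/∂x and the coefficient of y' is ∂F/∂y:
  ∂F/∂x = e^(x),
  ∂F/∂y = -10y.

Since d/dx[F] = ∂F/∂x + (∂F/∂y)·y' = 0, solve for y':
  (∂F/∂y)·y' = -∂F/∂x
  dy/dx = -(∂F/∂x)/(∂F/∂y) = -(e^(x))/(-10y) = e^(x)/(10y)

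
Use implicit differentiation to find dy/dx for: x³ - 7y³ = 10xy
Take d/dx of both sides. Since y is implicitly a function of x, the chain rule attaches a y' = dy/dx factor whenever we differentiate through y.

Set F(x, y) = (left side) − (right side), so the curve is F = 0. Differentiating each term of F:
  d/dx[x^3] = 3x^2
  d/dx[-10xy] = -10x·y' - 10y
  d/dx[-7y^3] = -21y^2·y'

Collecting, the y'-free part is the partial derivative in x and the y' coefficient is the partial derivative in y:
  ∂F/∂x = 3x^2 - 10y
  ∂F/∂y = -10x - 21y^2

so d/dx[F(x, y(x))] = ∂F/∂x + (∂F/∂y)·y' = 0. Rearranging,
  dy/dx = -(∂F/∂x)/(∂F/∂y) = -(3x^2 - 10y)/(-10x - 21y^2) = (3x^2 - 10y)/(10x + 21y^2)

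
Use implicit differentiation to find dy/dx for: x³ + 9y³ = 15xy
Apply d/dx to both sides, remembering that y depends on x. Each occurrence of y therefore brings in a y' = dy/dx via the chain rule.

With F(x, y) equal to the left-hand side minus the right, differentiate F term by term:
  d/dx[x^3] = 3x^2
  d/dx[-15xy] = -15x·y' - 15y
  d/dx[9y^3] = 27y^2·y'
Adding these up, d/dx[F] = 0 becomes
  (3x^2 - 15y) + (-15x + 27y^2)·y' = 0,
so isolating y',
  dy/dx = -(3x^2 - 15y)/(-15x + 27y^2) = (x^2 - 5y)/(5x - 9y^2)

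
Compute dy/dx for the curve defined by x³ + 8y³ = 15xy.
Differentiate both sides with respect to x, treating y as y(x). By the chain rule, any term containing y contributes a factor of y' = dy/dx when we differentiate it.

Move every term to one side and write the relation as F(x, y) = 0. Term by term,
  d/dx[x^3] = 3x^2
  d/dx[-15xy] = -15x·y' - 15y
  d/dx[8y^3] = 24y^2·y'

The pieces without y' make up ∂F/∂x and the coefficient of y' is ∂F/∂y:
  ∂F/∂x = 3x^2 - 15y,
  ∂F/∂y = -15x + 24y^2.

Since d/dx[F] = ∂F/∂x + (∂F/∂y)·y' = 0, solve for y':
  (∂F/∂y)·y' = -∂F/∂x
  dy/dx = -(∂F/∂x)/(∂F/∂y) = -(3x^2 - 15y)/(-15x + 24y^2) = (x^2 - 5y)/(5x - 8y^2)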